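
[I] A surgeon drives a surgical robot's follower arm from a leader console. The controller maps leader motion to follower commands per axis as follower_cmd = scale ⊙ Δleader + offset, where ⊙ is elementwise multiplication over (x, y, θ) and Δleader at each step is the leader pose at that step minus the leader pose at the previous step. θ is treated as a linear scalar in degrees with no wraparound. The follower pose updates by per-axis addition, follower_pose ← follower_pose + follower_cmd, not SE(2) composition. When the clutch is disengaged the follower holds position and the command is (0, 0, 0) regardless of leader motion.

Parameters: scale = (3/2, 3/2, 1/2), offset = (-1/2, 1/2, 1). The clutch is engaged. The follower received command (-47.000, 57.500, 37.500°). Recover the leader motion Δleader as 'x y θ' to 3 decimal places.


axis x: (-47.000 − -1/2) / (3/2) = -31.000
axis y: (57.500 − 1/2) / (3/2) = 38.000
axis θ: (37.500 − 1) / (1/2) = 73.000

-31.000 38.000 73.000


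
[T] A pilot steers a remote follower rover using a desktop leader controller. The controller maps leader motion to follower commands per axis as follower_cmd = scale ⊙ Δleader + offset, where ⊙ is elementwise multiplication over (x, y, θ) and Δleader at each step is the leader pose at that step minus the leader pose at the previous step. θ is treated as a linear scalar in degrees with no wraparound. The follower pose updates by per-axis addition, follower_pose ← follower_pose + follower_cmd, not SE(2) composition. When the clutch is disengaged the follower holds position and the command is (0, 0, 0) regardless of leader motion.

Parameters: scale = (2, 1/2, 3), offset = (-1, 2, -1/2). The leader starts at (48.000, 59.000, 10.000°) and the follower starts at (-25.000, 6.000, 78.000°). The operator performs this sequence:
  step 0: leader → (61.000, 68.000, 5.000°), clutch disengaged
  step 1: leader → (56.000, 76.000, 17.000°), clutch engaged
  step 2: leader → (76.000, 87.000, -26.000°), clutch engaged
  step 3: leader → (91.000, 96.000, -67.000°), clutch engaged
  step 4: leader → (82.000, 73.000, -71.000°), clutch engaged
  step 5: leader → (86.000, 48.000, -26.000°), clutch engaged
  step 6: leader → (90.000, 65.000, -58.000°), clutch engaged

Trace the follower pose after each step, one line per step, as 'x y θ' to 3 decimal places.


step 0: Δleader=(13.000, 9.000, -5.000°), disengaged; cmd=(0,0,0) → follower holds at (-25.000, 6.000, 78.000°)
step 1: Δleader=(-5.000, 8.000, 12.000°), engaged; cmd=(-11.000, 6.000, 35.500°) → follower=(-36.000, 12.000, 113.500°)
step 2: Δleader=(20.000, 11.000, -43.000°), engaged; cmd=(39.000, 7.500, -129.500°) → follower=(3.000, 19.500, -16.000°)
step 3: Δleader=(15.000, 9.000, -41.000°), engaged; cmd=(29.000, 6.500, -123.500°) → follower=(32.000, 26.000, -139.500°)
step 4: Δleader=(-9.000, -23.000, -4.000°), engaged; cmd=(-19.000, -9.500, -12.500°) → follower=(13.000, 16.500, -152.000°)
step 5: Δleader=(4.000, -25.000, 45.000°), engaged; cmd=(7.000, -10.500, 134.500°) → follower=(20.000, 6.000, -17.500°)
step 6: Δleader=(4.000, 17.000, -32.000°), engaged; cmd=(7.000, 10.500, -96.500°) → follower=(27.000, 16.500, -114.000°)

-25.000 6.000 78.000
-36.000 12.000 113.500
3.000 19.500 -16.000
32.000 26.000 -139.500
13.000 16.500 -152.000
20.000 6.000 -17.500
27.000 16.500 -114.000


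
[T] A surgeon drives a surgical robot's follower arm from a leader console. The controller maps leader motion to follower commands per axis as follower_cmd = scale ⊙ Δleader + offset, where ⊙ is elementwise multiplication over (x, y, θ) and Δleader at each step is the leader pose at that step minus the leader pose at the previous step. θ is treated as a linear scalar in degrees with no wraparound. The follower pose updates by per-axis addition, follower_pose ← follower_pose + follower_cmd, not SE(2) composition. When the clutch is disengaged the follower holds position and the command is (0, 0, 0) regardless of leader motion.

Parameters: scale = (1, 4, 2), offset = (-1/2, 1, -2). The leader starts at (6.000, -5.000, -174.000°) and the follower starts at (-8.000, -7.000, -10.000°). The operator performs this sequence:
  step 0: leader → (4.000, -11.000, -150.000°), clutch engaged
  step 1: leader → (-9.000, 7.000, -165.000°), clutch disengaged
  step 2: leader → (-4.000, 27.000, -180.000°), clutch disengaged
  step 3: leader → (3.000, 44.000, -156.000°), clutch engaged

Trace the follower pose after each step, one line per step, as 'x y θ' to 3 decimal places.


-10.500 -30.000 36.000
-10.500 -30.000 36.000
-10.500 -30.000 36.000
-4.000 39.000 82.000

step 0: Δleader=(-2.000, -6.000, 24.000°), engaged; cmd=(-2.500, -23.000, 46.000°) → follower=(-10.500, -30.000, 36.000°)
step 1: Δleader=(-13.000, 18.000, -15.000°), disengaged; cmd=(0,0,0) → follower holds at (-10.500, -30.000, 36.000°)
step 2: Δleader=(5.000, 20.000, -15.000°), disengaged; cmd=(0,0,0) → follower holds at (-10.500, -30.000, 36.000°)
step 3: Δleader=(7.000, 17.000, 24.000°), engaged; cmd=(6.500, 69.000, 46.000°) → follower=(-4.000, 39.000, 82.000°)


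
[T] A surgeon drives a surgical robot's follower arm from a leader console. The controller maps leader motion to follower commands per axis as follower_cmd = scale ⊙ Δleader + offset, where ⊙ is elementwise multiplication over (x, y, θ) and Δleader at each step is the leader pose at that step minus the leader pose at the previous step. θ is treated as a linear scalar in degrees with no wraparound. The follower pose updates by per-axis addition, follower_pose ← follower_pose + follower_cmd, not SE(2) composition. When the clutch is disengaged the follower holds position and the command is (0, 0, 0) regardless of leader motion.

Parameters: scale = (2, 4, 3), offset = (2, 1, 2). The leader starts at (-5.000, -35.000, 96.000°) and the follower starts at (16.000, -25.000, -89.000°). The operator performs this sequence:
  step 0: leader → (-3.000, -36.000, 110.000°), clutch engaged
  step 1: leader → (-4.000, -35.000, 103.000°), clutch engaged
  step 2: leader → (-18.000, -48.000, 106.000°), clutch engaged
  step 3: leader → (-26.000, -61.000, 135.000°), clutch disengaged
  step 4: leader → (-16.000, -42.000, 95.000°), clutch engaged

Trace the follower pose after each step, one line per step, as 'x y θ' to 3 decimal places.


22.000 -28.000 -45.000
22.000 -23.000 -64.000
-4.000 -74.000 -53.000
-4.000 -74.000 -53.000
18.000 3.000 -171.000

step 0: Δleader=(2.000, -1.000, 14.000°), engaged; cmd=(6.000, -3.000, 44.000°) → follower=(22.000, -28.000, -45.000°)
step 1: Δleader=(-1.000, 1.000, -7.000°), engaged; cmd=(0.000, 5.000, -19.000°) → follower=(22.000, -23.000, -64.000°)
step 2: Δleader=(-14.000, -13.000, 3.000°), engaged; cmd=(-26.000, -51.000, 11.000°) → follower=(-4.000, -74.000, -53.000°)
step 3: Δleader=(-8.000, -13.000, 29.000°), disengaged; cmd=(0,0,0) → follower holds at (-4.000, -74.000, -53.000°)
step 4: Δleader=(10.000, 19.000, -40.000°), engaged; cmd=(22.000, 77.000, -118.000°) → follower=(18.000, 3.000, -171.000°)


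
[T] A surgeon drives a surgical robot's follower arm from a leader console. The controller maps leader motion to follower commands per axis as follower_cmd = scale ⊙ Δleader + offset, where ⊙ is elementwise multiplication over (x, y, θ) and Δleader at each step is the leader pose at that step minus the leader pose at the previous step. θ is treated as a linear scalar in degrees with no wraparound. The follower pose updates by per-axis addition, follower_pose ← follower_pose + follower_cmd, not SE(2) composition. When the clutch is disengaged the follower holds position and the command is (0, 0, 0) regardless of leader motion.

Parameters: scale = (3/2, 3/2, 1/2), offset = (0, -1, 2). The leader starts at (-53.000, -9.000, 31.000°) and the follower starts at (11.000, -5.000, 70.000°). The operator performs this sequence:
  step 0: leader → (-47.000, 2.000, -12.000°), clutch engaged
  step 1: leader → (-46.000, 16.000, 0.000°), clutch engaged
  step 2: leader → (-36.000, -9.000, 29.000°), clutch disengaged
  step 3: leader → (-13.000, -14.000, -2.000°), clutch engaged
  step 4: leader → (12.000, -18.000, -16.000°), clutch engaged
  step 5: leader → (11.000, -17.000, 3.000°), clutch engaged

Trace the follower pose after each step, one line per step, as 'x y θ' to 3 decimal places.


20.000 10.500 50.500
21.500 30.500 58.500
21.500 30.500 58.500
56.000 22.000 45.000
93.500 15.000 40.000
92.000 15.500 51.500

step 0: Δleader=(6.000, 11.000, -43.000°), engaged; cmd=(9.000, 15.500, -19.500°) → follower=(20.000, 10.500, 50.500°)
step 1: Δleader=(1.000, 14.000, 12.000°), engaged; cmd=(1.500, 20.000, 8.000°) → follower=(21.500, 30.500, 58.500°)
step 2: Δleader=(10.000, -25.000, 29.000°), disengaged; cmd=(0,0,0) → follower holds at (21.500, 30.500, 58.500°)
step 3: Δleader=(23.000, -5.000, -31.000°), engaged; cmd=(34.500, -8.500, -13.500°) → follower=(56.000, 22.000, 45.000°)
step 4: Δleader=(25.000, -4.000, -14.000°), engaged; cmd=(37.500, -7.000, -5.000°) → follower=(93.500, 15.000, 40.000°)
step 5: Δleader=(-1.000, 1.000, 19.000°), engaged; cmd=(-1.500, 0.500, 11.500°) → follower=(92.000, 15.500, 51.500°)


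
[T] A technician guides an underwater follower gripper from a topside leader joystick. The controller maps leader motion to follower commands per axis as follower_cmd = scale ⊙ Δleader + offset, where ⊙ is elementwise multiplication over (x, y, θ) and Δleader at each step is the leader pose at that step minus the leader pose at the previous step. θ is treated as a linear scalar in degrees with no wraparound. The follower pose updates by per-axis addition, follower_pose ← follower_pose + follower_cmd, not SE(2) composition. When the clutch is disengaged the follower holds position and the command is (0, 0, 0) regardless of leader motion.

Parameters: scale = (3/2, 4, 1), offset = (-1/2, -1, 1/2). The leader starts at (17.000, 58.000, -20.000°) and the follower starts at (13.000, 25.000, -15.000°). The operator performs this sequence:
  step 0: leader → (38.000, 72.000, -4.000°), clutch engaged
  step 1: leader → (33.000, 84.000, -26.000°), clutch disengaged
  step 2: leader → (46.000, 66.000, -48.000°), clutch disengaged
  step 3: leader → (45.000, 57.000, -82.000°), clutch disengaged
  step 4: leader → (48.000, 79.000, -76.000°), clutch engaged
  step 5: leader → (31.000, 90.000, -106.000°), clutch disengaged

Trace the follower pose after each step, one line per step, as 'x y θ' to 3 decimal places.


step 0: Δleader=(21.000, 14.000, 16.000°), engaged; cmd=(31.000, 55.000, 16.500°) → follower=(44.000, 80.000, 1.500°)
step 1: Δleader=(-5.000, 12.000, -22.000°), disengaged; cmd=(0,0,0) → follower holds at (44.000, 80.000, 1.500°)
step 2: Δleader=(13.000, -18.000, -22.000°), disengaged; cmd=(0,0,0) → follower holds at (44.000, 80.000, 1.500°)
step 3: Δleader=(-1.000, -9.000, -34.000°), disengaged; cmd=(0,0,0) → follower holds at (44.000, 80.000, 1.500°)
step 4: Δleader=(3.000, 22.000, 6.000°), engaged; cmd=(4.000, 87.000, 6.500°) → follower=(48.000, 167.000, 8.000°)
step 5: Δleader=(-17.000, 11.000, -30.000°), disengaged; cmd=(0,0,0) → follower holds at (48.000, 167.000, 8.000°)

44.000 80.000 1.500
44.000 80.000 1.500
44.000 80.000 1.500
44.000 80.000 1.500
48.000 167.000 8.000
48.000 167.000 8.000


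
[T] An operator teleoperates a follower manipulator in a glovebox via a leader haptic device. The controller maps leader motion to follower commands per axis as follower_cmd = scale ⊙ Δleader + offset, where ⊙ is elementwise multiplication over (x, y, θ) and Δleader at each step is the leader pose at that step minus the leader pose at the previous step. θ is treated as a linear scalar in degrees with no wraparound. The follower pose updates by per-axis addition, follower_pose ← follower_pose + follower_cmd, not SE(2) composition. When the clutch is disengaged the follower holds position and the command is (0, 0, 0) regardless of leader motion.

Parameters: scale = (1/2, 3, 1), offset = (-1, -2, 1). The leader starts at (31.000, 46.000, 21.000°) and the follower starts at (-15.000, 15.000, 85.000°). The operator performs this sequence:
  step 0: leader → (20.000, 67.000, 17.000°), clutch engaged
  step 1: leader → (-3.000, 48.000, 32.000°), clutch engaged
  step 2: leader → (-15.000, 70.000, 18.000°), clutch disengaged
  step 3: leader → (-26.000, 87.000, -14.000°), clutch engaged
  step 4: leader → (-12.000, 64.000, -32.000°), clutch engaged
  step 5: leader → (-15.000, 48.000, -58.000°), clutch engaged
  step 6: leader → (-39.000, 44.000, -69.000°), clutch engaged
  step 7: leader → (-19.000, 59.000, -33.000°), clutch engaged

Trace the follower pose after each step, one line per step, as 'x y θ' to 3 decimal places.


-21.500 76.000 82.000
-34.000 17.000 98.000
-34.000 17.000 98.000
-40.500 66.000 67.000
-34.500 -5.000 50.000
-37.000 -55.000 25.000
-50.000 -69.000 15.000
-41.000 -26.000 52.000

step 0: Δleader=(-11.000, 21.000, -4.000°), engaged; cmd=(-6.500, 61.000, -3.000°) → follower=(-21.500, 76.000, 82.000°)
step 1: Δleader=(-23.000, -19.000, 15.000°), engaged; cmd=(-12.500, -59.000, 16.000°) → follower=(-34.000, 17.000, 98.000°)
step 2: Δleader=(-12.000, 22.000, -14.000°), disengaged; cmd=(0,0,0) → follower holds at (-34.000, 17.000, 98.000°)
step 3: Δleader=(-11.000, 17.000, -32.000°), engaged; cmd=(-6.500, 49.000, -31.000°) → follower=(-40.500, 66.000, 67.000°)
step 4: Δleader=(14.000, -23.000, -18.000°), engaged; cmd=(6.000, -71.000, -17.000°) → follower=(-34.500, -5.000, 50.000°)
step 5: Δleader=(-3.000, -16.000, -26.000°), engaged; cmd=(-2.500, -50.000, -25.000°) → follower=(-37.000, -55.000, 25.000°)
step 6: Δleader=(-24.000, -4.000, -11.000°), engaged; cmd=(-13.000, -14.000, -10.000°) → follower=(-50.000, -69.000, 15.000°)
step 7: Δleader=(20.000, 15.000, 36.000°), engaged; cmd=(9.000, 43.000, 37.000°) → follower=(-41.000, -26.000, 52.000°)


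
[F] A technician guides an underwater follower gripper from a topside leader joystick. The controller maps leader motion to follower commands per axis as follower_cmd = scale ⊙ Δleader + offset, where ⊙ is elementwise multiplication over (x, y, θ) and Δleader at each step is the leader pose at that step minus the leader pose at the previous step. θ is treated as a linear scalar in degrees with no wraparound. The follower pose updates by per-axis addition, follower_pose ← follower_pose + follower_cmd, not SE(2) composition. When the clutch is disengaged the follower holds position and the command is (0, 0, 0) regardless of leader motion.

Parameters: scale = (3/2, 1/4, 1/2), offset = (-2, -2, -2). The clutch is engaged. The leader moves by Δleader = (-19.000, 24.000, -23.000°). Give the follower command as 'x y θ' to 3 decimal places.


-30.500 4.000 -13.500

axis x: 3/2·-19.000 + -2 = -30.500
axis y: 1/4·24.000 + -2 = 4.000
axis θ: 1/2·-23.000 + -2 = -13.500


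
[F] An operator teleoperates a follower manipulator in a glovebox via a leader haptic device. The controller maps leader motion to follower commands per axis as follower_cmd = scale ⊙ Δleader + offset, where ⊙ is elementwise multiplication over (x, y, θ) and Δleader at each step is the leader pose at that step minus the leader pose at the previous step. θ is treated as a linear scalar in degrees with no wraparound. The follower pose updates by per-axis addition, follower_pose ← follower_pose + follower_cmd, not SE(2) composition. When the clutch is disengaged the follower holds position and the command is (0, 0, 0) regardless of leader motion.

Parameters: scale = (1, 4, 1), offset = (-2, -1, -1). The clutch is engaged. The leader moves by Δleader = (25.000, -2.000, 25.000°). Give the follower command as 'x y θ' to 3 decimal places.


23.000 -9.000 24.000

axis x: 1·25.000 + -2 = 23.000
axis y: 4·-2.000 + -1 = -9.000
axis θ: 1·25.000 + -1 = 24.000


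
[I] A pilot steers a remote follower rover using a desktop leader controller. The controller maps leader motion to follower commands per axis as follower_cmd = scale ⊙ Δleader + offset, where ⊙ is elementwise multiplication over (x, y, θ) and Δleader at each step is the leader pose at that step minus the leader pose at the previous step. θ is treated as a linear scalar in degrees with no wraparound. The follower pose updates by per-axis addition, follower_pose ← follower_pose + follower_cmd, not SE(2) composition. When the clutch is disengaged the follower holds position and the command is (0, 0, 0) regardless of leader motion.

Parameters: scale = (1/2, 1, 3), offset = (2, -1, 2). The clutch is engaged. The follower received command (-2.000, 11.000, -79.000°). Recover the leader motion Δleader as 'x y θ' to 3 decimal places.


axis x: (-2.000 − 2) / (1/2) = -8.000
axis y: (11.000 − -1) / (1) = 12.000
axis θ: (-79.000 − 2) / (3) = -27.000

-8.000 12.000 -27.000


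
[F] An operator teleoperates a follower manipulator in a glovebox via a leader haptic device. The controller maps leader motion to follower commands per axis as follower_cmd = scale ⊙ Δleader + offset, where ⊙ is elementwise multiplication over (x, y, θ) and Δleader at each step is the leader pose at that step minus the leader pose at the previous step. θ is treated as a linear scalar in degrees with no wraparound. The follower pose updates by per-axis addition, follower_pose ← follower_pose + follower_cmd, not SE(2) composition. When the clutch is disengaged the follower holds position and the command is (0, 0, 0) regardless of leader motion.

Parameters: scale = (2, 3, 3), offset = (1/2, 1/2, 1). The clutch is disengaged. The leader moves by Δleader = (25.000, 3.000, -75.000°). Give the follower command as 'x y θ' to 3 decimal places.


0.000 0.000 0.000

clutch disengaged → follower holds; cmd = (0, 0, 0)


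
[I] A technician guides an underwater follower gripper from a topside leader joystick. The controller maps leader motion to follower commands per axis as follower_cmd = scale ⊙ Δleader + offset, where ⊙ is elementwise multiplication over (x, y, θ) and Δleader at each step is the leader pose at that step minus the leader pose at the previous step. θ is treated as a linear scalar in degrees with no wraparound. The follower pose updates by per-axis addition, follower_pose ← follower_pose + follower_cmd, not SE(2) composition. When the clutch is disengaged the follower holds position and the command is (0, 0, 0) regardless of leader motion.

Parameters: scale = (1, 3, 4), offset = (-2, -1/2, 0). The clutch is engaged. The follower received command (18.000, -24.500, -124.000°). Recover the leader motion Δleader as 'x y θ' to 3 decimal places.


20.000 -8.000 -31.000

axis x: (18.000 − -2) / (1) = 20.000
axis y: (-24.500 − -1/2) / (3) = -8.000
axis θ: (-124.000 − 0) / (4) = -31.000


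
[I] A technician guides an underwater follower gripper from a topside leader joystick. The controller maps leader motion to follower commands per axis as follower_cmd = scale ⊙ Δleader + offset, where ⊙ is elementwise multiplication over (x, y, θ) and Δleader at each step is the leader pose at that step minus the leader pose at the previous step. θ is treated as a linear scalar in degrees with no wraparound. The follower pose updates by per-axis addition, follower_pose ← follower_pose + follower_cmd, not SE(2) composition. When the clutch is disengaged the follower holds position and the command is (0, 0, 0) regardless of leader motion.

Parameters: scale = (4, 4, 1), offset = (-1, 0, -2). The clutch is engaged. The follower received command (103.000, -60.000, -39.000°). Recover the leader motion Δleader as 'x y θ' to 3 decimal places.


axis x: (103.000 − -1) / (4) = 26.000
axis y: (-60.000 − 0) / (4) = -15.000
axis θ: (-39.000 − -2) / (1) = -37.000

26.000 -15.000 -37.000


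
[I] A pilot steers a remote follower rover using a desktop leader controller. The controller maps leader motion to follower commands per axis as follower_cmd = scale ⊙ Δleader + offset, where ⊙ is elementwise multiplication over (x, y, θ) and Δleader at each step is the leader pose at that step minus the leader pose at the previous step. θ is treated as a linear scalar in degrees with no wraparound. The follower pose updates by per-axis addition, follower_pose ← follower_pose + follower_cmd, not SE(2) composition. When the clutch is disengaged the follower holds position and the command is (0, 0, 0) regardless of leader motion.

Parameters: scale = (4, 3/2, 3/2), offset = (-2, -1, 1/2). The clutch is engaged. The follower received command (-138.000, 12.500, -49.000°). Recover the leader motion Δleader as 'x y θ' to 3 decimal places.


axis x: (-138.000 − -2) / (4) = -34.000
axis y: (12.500 − -1) / (3/2) = 9.000
axis θ: (-49.000 − 1/2) / (3/2) = -33.000

-34.000 9.000 -33.000


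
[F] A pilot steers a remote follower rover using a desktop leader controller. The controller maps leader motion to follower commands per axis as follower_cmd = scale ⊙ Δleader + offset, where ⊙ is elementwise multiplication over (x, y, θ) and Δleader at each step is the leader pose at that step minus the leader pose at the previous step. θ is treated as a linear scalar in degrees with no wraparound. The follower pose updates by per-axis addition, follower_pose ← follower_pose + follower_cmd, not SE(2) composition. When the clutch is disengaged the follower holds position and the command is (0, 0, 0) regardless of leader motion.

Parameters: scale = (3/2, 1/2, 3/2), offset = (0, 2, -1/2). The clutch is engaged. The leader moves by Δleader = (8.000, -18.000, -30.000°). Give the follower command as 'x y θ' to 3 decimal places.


12.000 -7.000 -45.500

axis x: 3/2·8.000 + 0 = 12.000
axis y: 1/2·-18.000 + 2 = -7.000
axis θ: 3/2·-30.000 + -1/2 = -45.500


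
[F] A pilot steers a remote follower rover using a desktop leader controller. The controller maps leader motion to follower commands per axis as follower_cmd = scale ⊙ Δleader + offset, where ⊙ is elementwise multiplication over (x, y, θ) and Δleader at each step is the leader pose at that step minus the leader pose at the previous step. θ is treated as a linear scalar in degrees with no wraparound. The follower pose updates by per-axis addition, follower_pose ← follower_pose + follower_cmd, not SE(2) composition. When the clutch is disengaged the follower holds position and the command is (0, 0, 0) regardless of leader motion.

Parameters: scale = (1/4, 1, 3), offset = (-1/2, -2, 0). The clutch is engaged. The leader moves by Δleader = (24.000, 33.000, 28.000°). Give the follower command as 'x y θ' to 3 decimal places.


axis x: 1/4·24.000 + -1/2 = 5.500
axis y: 1·33.000 + -2 = 31.000
axis θ: 3·28.000 + 0 = 84.000

5.500 31.000 84.000


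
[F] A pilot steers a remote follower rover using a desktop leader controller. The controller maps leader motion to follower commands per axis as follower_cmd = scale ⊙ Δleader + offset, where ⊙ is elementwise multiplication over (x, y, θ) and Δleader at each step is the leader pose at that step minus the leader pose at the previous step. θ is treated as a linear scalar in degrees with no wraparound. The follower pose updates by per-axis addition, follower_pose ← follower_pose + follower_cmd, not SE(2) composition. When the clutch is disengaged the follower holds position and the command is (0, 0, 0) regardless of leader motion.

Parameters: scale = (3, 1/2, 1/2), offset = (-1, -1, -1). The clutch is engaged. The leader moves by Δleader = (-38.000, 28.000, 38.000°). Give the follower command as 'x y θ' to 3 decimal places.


-115.000 13.000 18.000

axis x: 3·-38.000 + -1 = -115.000
axis y: 1/2·28.000 + -1 = 13.000
axis θ: 1/2·38.000 + -1 = 18.000


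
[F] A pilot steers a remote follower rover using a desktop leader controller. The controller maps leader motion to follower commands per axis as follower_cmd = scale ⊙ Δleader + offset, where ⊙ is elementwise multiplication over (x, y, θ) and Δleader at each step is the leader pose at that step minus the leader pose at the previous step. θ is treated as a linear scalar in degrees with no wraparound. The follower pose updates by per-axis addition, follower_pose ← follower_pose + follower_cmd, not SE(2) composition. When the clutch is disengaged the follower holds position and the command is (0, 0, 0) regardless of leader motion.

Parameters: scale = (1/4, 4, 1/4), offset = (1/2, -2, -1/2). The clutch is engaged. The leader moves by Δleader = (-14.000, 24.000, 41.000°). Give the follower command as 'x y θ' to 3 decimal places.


-3.000 94.000 9.750

axis x: 1/4·-14.000 + 1/2 = -3.000
axis y: 4·24.000 + -2 = 94.000
axis θ: 1/4·41.000 + -1/2 = 9.750


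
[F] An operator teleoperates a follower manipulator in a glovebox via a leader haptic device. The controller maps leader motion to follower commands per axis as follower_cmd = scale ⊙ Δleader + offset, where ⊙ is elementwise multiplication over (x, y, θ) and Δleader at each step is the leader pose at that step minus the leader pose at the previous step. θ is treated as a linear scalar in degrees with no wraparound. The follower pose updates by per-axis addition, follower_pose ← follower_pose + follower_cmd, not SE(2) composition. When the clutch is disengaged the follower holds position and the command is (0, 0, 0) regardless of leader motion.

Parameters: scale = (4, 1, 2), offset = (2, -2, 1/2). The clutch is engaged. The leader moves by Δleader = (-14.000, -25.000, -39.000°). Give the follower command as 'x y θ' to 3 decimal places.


-54.000 -27.000 -77.500

axis x: 4·-14.000 + 2 = -54.000
axis y: 1·-25.000 + -2 = -27.000
axis θ: 2·-39.000 + 1/2 = -77.500


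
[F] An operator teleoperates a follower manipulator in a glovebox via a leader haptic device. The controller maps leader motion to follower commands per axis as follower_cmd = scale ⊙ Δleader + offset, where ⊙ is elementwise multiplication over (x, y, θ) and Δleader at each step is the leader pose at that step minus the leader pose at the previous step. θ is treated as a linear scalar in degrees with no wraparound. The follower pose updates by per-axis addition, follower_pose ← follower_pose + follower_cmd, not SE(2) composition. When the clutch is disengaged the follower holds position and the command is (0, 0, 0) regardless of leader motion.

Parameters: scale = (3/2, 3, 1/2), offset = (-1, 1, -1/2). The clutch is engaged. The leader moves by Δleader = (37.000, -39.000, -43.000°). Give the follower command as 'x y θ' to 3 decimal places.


54.500 -116.000 -22.000

axis x: 3/2·37.000 + -1 = 54.500
axis y: 3·-39.000 + 1 = -116.000
axis θ: 1/2·-43.000 + -1/2 = -22.000


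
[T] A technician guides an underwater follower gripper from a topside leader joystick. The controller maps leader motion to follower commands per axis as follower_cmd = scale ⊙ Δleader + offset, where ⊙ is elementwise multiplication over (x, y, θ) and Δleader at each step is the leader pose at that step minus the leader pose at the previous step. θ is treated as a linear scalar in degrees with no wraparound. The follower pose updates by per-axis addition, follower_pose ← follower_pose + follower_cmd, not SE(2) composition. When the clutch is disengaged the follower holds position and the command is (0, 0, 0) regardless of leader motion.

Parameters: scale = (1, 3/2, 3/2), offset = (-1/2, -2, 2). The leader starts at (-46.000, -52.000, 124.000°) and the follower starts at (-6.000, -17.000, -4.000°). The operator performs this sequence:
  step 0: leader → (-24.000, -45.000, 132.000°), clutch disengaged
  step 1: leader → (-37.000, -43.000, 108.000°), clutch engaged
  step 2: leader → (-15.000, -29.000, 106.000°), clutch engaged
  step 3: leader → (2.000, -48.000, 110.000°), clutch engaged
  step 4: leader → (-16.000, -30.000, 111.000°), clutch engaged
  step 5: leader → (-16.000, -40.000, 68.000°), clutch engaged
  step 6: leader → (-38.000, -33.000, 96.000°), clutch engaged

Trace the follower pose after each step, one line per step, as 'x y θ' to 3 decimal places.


-6.000 -17.000 -4.000
-19.500 -16.000 -38.000
2.000 3.000 -39.000
18.500 -27.500 -31.000
0.000 -2.500 -27.500
-0.500 -19.500 -90.000
-23.000 -11.000 -46.000

step 0: Δleader=(22.000, 7.000, 8.000°), disengaged; cmd=(0,0,0) → follower holds at (-6.000, -17.000, -4.000°)
step 1: Δleader=(-13.000, 2.000, -24.000°), engaged; cmd=(-13.500, 1.000, -34.000°) → follower=(-19.500, -16.000, -38.000°)
step 2: Δleader=(22.000, 14.000, -2.000°), engaged; cmd=(21.500, 19.000, -1.000°) → follower=(2.000, 3.000, -39.000°)
step 3: Δleader=(17.000, -19.000, 4.000°), engaged; cmd=(16.500, -30.500, 8.000°) → follower=(18.500, -27.500, -31.000°)
step 4: Δleader=(-18.000, 18.000, 1.000°), engaged; cmd=(-18.500, 25.000, 3.500°) → follower=(0.000, -2.500, -27.500°)
step 5: Δleader=(0.000, -10.000, -43.000°), engaged; cmd=(-0.500, -17.000, -62.500°) → follower=(-0.500, -19.500, -90.000°)
step 6: Δleader=(-22.000, 7.000, 28.000°), engaged; cmd=(-22.500, 8.500, 44.000°) → follower=(-23.000, -11.000, -46.000°)


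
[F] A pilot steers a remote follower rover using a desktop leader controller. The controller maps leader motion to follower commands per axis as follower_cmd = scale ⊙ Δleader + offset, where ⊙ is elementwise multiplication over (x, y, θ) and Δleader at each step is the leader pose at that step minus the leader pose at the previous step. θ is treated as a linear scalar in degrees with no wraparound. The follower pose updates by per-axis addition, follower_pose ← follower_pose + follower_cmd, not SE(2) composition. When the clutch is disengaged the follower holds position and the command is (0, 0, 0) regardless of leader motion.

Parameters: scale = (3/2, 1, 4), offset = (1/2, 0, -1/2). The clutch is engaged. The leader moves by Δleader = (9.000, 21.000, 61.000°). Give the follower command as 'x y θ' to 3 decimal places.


axis x: 3/2·9.000 + 1/2 = 14.000
axis y: 1·21.000 + 0 = 21.000
axis θ: 4·61.000 + -1/2 = 243.500

14.000 21.000 243.500


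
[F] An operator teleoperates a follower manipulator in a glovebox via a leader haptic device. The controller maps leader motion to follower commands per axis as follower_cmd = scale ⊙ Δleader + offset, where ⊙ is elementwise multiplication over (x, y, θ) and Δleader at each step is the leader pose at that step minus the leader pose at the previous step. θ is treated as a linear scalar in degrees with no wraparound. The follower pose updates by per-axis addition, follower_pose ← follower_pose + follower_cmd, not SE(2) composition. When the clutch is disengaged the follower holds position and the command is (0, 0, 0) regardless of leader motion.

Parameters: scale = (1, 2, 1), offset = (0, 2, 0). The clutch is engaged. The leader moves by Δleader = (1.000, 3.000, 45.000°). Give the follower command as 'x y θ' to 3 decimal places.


axis x: 1·1.000 + 0 = 1.000
axis y: 2·3.000 + 2 = 8.000
axis θ: 1·45.000 + 0 = 45.000

1.000 8.000 45.000


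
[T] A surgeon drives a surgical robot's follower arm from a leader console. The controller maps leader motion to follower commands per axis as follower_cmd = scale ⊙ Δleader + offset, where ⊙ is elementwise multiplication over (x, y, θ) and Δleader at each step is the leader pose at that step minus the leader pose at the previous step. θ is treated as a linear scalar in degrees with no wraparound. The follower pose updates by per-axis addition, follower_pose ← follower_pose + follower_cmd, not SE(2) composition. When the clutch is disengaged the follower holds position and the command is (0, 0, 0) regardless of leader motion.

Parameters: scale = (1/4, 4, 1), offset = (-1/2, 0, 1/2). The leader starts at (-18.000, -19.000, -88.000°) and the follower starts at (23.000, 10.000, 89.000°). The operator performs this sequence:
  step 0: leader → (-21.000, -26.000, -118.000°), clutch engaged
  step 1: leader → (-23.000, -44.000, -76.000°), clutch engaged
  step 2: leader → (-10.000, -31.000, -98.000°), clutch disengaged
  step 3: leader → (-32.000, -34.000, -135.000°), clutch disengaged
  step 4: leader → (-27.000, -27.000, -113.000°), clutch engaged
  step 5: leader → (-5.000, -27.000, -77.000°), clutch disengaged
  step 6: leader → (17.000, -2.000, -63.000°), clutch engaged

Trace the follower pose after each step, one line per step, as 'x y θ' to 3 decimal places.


step 0: Δleader=(-3.000, -7.000, -30.000°), engaged; cmd=(-1.250, -28.000, -29.500°) → follower=(21.750, -18.000, 59.500°)
step 1: Δleader=(-2.000, -18.000, 42.000°), engaged; cmd=(-1.000, -72.000, 42.500°) → follower=(20.750, -90.000, 102.000°)
step 2: Δleader=(13.000, 13.000, -22.000°), disengaged; cmd=(0,0,0) → follower holds at (20.750, -90.000, 102.000°)
step 3: Δleader=(-22.000, -3.000, -37.000°), disengaged; cmd=(0,0,0) → follower holds at (20.750, -90.000, 102.000°)
step 4: Δleader=(5.000, 7.000, 22.000°), engaged; cmd=(0.750, 28.000, 22.500°) → follower=(21.500, -62.000, 124.500°)
step 5: Δleader=(22.000, 0.000, 36.000°), disengaged; cmd=(0,0,0) → follower holds at (21.500, -62.000, 124.500°)
step 6: Δleader=(22.000, 25.000, 14.000°), engaged; cmd=(5.000, 100.000, 14.500°) → follower=(26.500, 38.000, 139.000°)

21.750 -18.000 59.500
20.750 -90.000 102.000
20.750 -90.000 102.000
20.750 -90.000 102.000
21.500 -62.000 124.500
21.500 -62.000 124.500
26.500 38.000 139.000


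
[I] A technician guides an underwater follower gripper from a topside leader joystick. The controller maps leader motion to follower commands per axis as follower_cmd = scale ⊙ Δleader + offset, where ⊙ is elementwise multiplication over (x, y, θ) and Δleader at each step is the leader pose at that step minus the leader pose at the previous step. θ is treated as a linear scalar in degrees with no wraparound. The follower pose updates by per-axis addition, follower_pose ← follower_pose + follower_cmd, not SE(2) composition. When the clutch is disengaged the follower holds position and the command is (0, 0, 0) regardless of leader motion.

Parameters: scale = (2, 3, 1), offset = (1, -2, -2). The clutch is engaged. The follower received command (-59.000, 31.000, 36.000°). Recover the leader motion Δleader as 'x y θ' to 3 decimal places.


-30.000 11.000 38.000

axis x: (-59.000 − 1) / (2) = -30.000
axis y: (31.000 − -2) / (3) = 11.000
axis θ: (36.000 − -2) / (1) = 38.000


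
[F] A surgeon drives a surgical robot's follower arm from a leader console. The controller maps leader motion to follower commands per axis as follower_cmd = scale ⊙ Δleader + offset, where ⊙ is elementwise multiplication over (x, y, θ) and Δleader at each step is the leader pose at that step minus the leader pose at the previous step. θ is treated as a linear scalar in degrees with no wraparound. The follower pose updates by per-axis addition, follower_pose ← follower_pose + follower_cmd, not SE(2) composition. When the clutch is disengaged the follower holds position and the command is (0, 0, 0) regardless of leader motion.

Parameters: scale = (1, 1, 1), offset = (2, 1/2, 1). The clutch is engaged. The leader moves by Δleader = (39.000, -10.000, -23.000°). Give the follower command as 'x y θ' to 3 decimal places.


axis x: 1·39.000 + 2 = 41.000
axis y: 1·-10.000 + 1/2 = -9.500
axis θ: 1·-23.000 + 1 = -22.000

41.000 -9.500 -22.000


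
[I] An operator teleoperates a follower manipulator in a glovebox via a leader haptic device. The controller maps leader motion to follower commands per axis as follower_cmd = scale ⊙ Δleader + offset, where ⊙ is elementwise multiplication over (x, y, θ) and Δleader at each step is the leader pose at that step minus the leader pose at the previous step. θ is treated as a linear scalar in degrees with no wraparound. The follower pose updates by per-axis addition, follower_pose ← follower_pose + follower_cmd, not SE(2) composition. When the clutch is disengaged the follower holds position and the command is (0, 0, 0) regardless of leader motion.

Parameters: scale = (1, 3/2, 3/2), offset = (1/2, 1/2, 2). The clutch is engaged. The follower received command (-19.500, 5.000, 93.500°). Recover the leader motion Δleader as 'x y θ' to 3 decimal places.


axis x: (-19.500 − 1/2) / (1) = -20.000
axis y: (5.000 − 1/2) / (3/2) = 3.000
axis θ: (93.500 − 2) / (3/2) = 61.000

-20.000 3.000 61.000


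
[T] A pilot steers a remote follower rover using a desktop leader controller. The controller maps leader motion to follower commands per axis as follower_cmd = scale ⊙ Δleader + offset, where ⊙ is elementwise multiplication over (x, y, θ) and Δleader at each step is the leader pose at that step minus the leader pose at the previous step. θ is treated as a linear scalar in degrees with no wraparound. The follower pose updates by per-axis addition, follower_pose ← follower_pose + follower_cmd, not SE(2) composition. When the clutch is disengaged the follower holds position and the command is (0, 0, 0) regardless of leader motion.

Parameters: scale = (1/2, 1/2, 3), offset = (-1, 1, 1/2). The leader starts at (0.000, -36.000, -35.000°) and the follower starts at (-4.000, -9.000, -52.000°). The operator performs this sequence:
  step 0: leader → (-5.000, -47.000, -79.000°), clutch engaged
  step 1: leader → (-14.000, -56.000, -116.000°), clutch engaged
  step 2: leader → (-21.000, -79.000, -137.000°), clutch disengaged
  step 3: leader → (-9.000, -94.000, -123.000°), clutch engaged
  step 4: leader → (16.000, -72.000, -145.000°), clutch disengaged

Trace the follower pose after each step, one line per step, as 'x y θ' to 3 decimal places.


-7.500 -13.500 -183.500
-13.000 -17.000 -294.000
-13.000 -17.000 -294.000
-8.000 -23.500 -251.500
-8.000 -23.500 -251.500

step 0: Δleader=(-5.000, -11.000, -44.000°), engaged; cmd=(-3.500, -4.500, -131.500°) → follower=(-7.500, -13.500, -183.500°)
step 1: Δleader=(-9.000, -9.000, -37.000°), engaged; cmd=(-5.500, -3.500, -110.500°) → follower=(-13.000, -17.000, -294.000°)
step 2: Δleader=(-7.000, -23.000, -21.000°), disengaged; cmd=(0,0,0) → follower holds at (-13.000, -17.000, -294.000°)
step 3: Δleader=(12.000, -15.000, 14.000°), engaged; cmd=(5.000, -6.500, 42.500°) → follower=(-8.000, -23.500, -251.500°)
step 4: Δleader=(25.000, 22.000, -22.000°), disengaged; cmd=(0,0,0) → follower holds at (-8.000, -23.500, -251.500°)


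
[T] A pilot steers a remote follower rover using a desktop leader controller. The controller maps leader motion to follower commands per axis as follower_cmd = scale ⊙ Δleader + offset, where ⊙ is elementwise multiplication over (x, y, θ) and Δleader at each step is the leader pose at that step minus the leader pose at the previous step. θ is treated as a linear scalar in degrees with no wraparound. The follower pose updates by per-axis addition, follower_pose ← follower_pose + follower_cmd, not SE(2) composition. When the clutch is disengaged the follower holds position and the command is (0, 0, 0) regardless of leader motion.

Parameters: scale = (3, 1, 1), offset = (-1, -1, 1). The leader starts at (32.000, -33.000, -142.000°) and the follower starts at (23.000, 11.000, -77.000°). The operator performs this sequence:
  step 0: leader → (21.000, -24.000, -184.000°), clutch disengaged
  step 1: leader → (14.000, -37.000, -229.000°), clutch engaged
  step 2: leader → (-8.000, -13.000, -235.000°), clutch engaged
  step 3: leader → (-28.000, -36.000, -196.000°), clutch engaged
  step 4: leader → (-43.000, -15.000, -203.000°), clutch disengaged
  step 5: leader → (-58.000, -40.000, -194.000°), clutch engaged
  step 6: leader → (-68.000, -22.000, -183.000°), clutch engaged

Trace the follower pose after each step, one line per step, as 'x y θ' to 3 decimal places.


23.000 11.000 -77.000
1.000 -3.000 -121.000
-66.000 20.000 -126.000
-127.000 -4.000 -86.000
-127.000 -4.000 -86.000
-173.000 -30.000 -76.000
-204.000 -13.000 -64.000

step 0: Δleader=(-11.000, 9.000, -42.000°), disengaged; cmd=(0,0,0) → follower holds at (23.000, 11.000, -77.000°)
step 1: Δleader=(-7.000, -13.000, -45.000°), engaged; cmd=(-22.000, -14.000, -44.000°) → follower=(1.000, -3.000, -121.000°)
step 2: Δleader=(-22.000, 24.000, -6.000°), engaged; cmd=(-67.000, 23.000, -5.000°) → follower=(-66.000, 20.000, -126.000°)
step 3: Δleader=(-20.000, -23.000, 39.000°), engaged; cmd=(-61.000, -24.000, 40.000°) → follower=(-127.000, -4.000, -86.000°)
step 4: Δleader=(-15.000, 21.000, -7.000°), disengaged; cmd=(0,0,0) → follower holds at (-127.000, -4.000, -86.000°)
step 5: Δleader=(-15.000, -25.000, 9.000°), engaged; cmd=(-46.000, -26.000, 10.000°) → follower=(-173.000, -30.000, -76.000°)
step 6: Δleader=(-10.000, 18.000, 11.000°), engaged; cmd=(-31.000, 17.000, 12.000°) → follower=(-204.000, -13.000, -64.000°)
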